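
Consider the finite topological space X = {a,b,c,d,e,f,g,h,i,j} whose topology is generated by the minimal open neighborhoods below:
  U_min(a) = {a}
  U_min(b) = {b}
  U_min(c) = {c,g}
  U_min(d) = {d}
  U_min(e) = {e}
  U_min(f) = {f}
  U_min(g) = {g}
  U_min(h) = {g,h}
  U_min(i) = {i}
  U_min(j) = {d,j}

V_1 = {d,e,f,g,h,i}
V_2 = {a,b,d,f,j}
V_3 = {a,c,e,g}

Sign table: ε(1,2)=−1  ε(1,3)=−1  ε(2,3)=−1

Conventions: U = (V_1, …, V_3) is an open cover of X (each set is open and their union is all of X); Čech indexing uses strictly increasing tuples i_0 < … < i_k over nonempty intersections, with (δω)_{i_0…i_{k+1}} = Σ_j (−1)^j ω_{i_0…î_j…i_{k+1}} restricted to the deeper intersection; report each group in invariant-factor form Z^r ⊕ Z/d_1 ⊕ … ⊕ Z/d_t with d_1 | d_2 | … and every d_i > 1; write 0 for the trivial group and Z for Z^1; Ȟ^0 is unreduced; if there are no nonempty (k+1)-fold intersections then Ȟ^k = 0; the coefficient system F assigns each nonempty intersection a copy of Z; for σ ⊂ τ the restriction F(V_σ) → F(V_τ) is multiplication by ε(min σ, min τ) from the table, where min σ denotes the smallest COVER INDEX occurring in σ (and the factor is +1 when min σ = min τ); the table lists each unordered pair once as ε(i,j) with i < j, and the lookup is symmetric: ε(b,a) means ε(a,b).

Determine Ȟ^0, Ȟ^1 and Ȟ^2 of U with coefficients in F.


nerve simplices:
  V12={d,f} V13={e,g} V23={a}
C dims 3,3; δ0: rk 3, SNF 1^2·2
degree 0: 3−3−0 = 0 → Ȟ^0 ≅ 0
degree 1: 3−0−3 = 0 plus torsion [2] → Ȟ^1 ≅ Z/2
degree 2: 0−0−0 = 0 → Ȟ^2 ≅ 0

Ȟ^0 = 0, Ȟ^1 = Z/2 and Ȟ^2 = 0


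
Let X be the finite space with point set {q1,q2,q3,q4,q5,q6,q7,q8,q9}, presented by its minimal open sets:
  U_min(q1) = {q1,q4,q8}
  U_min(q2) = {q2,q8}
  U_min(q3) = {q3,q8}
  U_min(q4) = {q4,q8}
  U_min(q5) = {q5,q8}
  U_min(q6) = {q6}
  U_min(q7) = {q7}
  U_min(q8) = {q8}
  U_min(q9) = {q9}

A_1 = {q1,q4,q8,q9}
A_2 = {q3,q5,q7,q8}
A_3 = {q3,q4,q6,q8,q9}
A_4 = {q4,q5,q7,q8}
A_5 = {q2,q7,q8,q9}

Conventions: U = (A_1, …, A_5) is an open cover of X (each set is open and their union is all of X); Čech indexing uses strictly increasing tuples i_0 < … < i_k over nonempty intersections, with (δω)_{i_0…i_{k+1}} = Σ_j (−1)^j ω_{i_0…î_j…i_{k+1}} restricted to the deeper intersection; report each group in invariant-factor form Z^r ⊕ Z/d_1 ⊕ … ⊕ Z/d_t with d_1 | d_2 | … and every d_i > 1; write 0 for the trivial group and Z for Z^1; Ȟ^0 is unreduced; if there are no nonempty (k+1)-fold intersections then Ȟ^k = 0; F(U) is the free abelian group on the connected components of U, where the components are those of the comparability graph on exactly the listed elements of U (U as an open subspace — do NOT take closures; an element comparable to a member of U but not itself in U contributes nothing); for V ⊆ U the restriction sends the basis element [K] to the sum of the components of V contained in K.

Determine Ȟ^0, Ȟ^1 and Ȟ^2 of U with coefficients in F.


Ȟ^0(U;F) ≅ Z^4,  Ȟ^1(U;F) ≅ 0,  Ȟ^2(U;F) ≅ 0

nonempty intersections:
  A12={q8} A13={q4,q8,q9} A14={q4,q8} A15={q8,q9} A23={q3,q8} A24={q5,q7,q8} A25={q7,q8} A34={q4,q8} A35={q8,q9} A45={q7,q8}
  A123={q8} A124={q8} A125={q8} A134={q4,q8} A135={q8,q9} A145={q8} A234={q8} A235={q8} A245={q7,q8} A345={q8}
  A1234={q8} A1235={q8} A1245={q8} A1345={q8} A2345={q8}
  A12345={q8}
components per intersection:
  A1: {q1,q4,q8} {q9}
  A2: {q3,q5,q8} {q7}
  A3: {q3,q4,q8} {q6} {q9}
  A4: {q4,q5,q8} {q7}
  A5: {q2,q8} {q7} {q9}
  A12: {q8}
  A13: {q4,q8} {q9}
  A14: {q4,q8}
  A15: {q8} {q9}
  A23: {q3,q8}
  A24: {q5,q8} {q7}
  A25: {q7} {q8}
  A34: {q4,q8}
  A35: {q8} {q9}
  A45: {q7} {q8}
  A123: {q8}
  A124: {q8}
  A125: {q8}
  A134: {q4,q8}
  A135: {q8} {q9}
  A145: {q8}
  A234: {q8}
  A235: {q8}
  A245: {q7} {q8}
  A345: {q8}
  A1234: {q8}
  A1235: {q8}
  A1245: {q8}
  A1345: {q8}
  A2345: {q8}
  A12345: {q8}
C dims 12,16,12,5; δ0: rk 8, SNF 1^8; δ1: rk 8, SNF 1^8; δ2: rk 4, SNF 1^4
Ȟ^0: (12−8)−0=4 ⇒ Z^4
Ȟ^1: (16−8)−8=0 ⇒ 0
Ȟ^2: (12−4)−8=0 ⇒ 0


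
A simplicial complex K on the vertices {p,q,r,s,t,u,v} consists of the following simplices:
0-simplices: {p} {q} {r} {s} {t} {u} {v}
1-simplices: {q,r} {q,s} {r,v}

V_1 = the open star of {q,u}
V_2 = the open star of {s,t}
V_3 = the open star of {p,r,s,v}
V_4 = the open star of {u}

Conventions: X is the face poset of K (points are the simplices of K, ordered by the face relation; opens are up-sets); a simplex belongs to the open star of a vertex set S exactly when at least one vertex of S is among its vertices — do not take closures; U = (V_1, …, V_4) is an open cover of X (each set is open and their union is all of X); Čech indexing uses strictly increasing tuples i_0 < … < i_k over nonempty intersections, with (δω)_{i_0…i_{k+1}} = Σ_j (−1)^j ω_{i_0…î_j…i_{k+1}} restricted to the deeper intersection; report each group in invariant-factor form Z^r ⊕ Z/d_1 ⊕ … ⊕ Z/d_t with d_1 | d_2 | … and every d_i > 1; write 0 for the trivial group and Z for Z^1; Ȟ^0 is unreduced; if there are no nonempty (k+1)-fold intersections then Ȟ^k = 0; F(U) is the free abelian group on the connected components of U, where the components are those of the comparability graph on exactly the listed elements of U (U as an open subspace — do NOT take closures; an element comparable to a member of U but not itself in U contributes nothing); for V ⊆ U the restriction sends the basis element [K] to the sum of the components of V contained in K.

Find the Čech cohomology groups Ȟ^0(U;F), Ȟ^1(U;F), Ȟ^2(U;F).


cover nerve:
  V1={{q},{u},{q,r},{q,s}} V2={{s},{t},{q,s}} V3={{p},{r},{s},{v},{q,r},{q,s},{r,v}} V4={{u}}
  V12={{q,s}} V13={{q,r},{q,s}} V14={{u}} V23={{s},{q,s}}
  V123={{q,s}}
components per intersection:
  V1: {{q},{q,r},{q,s}} {{u}}
  V2: {{s},{q,s}} {{t}}
  V3: {{p}} {{r},{v},{q,r},{r,v}} {{s},{q,s}}
  V4: {{u}}
  V12: {{q,s}}
  V13: {{q,r}} {{q,s}}
  V14: {{u}}
  V23: {{s},{q,s}}
  V123: {{q,s}}
C dims 8,5,1; δ0: rk 4, SNF 1^4; δ1: rk 1, SNF 1^1
Ȟ^0: (8−4)−0=4 ⇒ Z^4
Ȟ^1: (5−1)−4=0 ⇒ 0
Ȟ^2: (1−0)−1=0 ⇒ 0

Ȟ^0 ≅ Z^4,  Ȟ^1 ≅ 0,  Ȟ^2 ≅ 0


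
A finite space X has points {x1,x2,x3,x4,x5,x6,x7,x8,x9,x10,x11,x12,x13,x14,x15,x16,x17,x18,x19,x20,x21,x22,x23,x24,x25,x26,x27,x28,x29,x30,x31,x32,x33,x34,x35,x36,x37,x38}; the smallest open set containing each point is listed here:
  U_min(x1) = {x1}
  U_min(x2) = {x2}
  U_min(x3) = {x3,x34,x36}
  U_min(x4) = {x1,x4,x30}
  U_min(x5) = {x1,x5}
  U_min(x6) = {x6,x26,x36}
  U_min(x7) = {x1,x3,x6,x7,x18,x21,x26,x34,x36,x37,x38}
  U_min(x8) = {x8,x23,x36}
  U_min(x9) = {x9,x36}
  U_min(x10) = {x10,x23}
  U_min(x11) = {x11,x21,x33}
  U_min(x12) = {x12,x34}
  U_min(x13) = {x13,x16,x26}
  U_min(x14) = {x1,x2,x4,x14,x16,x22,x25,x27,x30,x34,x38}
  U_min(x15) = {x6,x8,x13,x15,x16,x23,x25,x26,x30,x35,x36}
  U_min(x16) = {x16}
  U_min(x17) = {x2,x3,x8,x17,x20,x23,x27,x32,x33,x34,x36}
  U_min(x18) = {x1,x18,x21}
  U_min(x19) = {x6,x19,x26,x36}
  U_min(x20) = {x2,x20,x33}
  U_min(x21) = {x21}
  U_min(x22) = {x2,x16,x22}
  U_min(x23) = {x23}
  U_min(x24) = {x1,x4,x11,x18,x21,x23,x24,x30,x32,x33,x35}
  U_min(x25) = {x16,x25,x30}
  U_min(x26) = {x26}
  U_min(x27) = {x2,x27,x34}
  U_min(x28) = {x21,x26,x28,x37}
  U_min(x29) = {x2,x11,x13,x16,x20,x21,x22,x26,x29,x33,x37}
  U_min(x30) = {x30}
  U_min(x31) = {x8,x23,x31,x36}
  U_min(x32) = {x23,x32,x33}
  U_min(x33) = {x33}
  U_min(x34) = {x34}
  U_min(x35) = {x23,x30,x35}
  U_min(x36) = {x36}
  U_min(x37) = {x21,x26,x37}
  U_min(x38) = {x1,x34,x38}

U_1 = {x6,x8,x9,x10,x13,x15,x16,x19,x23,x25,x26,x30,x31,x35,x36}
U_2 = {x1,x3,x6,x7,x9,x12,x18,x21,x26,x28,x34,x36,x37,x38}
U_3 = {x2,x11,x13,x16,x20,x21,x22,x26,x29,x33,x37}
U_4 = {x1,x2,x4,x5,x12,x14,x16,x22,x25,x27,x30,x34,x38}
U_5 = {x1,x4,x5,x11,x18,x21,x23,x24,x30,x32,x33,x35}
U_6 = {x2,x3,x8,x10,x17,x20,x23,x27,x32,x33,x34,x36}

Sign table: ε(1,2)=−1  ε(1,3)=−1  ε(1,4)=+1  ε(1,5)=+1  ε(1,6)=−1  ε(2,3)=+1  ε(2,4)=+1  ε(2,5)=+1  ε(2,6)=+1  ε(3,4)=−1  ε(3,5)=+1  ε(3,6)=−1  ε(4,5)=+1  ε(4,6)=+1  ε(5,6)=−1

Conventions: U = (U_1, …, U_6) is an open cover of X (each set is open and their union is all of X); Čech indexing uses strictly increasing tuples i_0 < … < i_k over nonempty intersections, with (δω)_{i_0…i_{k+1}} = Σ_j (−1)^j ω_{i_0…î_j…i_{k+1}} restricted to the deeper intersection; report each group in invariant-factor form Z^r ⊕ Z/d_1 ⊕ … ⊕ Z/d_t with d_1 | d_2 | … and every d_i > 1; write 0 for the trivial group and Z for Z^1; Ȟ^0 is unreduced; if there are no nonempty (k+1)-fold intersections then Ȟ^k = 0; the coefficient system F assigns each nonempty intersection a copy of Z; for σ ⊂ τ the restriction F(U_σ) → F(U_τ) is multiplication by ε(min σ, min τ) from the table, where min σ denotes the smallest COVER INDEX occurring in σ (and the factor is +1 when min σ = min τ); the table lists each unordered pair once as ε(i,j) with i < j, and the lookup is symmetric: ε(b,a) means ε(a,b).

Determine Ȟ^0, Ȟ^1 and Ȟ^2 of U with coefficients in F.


Ȟ^0 = 0,  Ȟ^1 = Z/2,  Ȟ^2 = Z

cover nerve:
  U12={x6,x9,x26,x36} U13={x13,x16,x26} U14={x16,x25,x30} U15={x23,x30,x35} U16={x8,x10,x23,x36} U23={x21,x26,x37} U24={x1,x12,x34,x38} U25={x1,x18,x21} U26={x3,x34,x36} U34={x2,x16,x22} U35={x11,x21,x33} U36={x2,x20,x33} U45={x1,x4,x5,x30} U46={x2,x27,x34} U56={x23,x32,x33}
  U123={x26} U126={x36} U134={x16} U145={x30} U156={x23} U235={x21} U245={x1} U246={x34} U346={x2} U356={x33}
C dims 6,15,10; δ0: rk 6, SNF 1^5·2; δ1: rk 9, SNF 1^9
Ȟ^0: (6−6)−0=0 ⇒ 0
Ȟ^1: (15−9)−6=0 plus torsion [2] ⇒ Z/2
Ȟ^2: (10−0)−9=1 ⇒ Z


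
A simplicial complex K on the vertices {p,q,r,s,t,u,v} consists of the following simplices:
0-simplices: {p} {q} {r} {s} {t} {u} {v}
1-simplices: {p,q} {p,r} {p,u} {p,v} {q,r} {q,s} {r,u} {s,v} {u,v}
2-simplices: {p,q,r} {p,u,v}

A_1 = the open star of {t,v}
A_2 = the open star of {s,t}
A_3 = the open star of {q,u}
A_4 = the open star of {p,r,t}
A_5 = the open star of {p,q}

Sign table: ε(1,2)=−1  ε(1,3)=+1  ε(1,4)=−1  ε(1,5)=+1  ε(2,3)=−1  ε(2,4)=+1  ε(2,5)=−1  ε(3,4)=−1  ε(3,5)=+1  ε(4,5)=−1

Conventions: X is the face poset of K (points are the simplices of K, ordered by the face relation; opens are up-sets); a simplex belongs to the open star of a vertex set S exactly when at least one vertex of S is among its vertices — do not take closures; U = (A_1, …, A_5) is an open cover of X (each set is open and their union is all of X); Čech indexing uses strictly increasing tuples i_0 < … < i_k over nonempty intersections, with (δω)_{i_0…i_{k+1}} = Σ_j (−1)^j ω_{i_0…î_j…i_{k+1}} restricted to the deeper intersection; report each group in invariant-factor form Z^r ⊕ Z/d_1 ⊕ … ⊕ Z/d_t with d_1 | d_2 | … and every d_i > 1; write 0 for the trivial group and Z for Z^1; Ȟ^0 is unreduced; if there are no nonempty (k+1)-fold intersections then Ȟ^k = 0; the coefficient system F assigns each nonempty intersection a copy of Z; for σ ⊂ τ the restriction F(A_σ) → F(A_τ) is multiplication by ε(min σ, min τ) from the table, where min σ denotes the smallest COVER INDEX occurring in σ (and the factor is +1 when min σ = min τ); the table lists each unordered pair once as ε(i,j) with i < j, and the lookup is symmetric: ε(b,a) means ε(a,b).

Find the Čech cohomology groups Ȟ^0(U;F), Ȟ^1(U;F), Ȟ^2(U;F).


Ȟ^0 = Z; Ȟ^1 = Z; Ȟ^2 = 0

nerve of the cover:
  A1={{t},{v},{p,v},{s,v},{u,v},{p,u,v}} A2={{s},{t},{q,s},{s,v}} A3={{q},{u},{p,q},{p,u},{q,r},{q,s},{r,u},{u,v},{p,q,r},{p,u,v}} A4={{p},{r},{t},{p,q},{p,r},{p,u},{p,v},{q,r},{r,u},{p,q,r},{p,u,v}} A5={{p},{q},{p,q},{p,r},{p,u},{p,v},{q,r},{q,s},{p,q,r},{p,u,v}}
  A12={{t},{s,v}} A13={{u,v},{p,u,v}} A14={{t},{p,v},{p,u,v}} A15={{p,v},{p,u,v}} A23={{q,s}} A24={{t}} A25={{q,s}} A34={{p,q},{p,u},{q,r},{r,u},{p,q,r},{p,u,v}} A35={{q},{p,q},{p,u},{q,r},{q,s},{p,q,r},{p,u,v}} A45={{p},{p,q},{p,r},{p,u},{p,v},{q,r},{p,q,r},{p,u,v}}
  A124={{t}} A134={{p,u,v}} A135={{p,u,v}} A145={{p,v},{p,u,v}} A235={{q,s}} A345={{p,q},{p,u},{q,r},{p,q,r},{p,u,v}}
  A1345={{p,u,v}}
C dims 5,10,6,1; δ0: rk 4, SNF 1^4; δ1: rk 5, SNF 1^5; δ2: rk 1, SNF 1^1
Ȟ^0 = (5 − 4) − 0 = 1, so Ȟ^0 ≅ Z
Ȟ^1 = (10 − 5) − 4 = 1, so Ȟ^1 ≅ Z
Ȟ^2 = (6 − 1) − 5 = 0, so Ȟ^2 ≅ 0


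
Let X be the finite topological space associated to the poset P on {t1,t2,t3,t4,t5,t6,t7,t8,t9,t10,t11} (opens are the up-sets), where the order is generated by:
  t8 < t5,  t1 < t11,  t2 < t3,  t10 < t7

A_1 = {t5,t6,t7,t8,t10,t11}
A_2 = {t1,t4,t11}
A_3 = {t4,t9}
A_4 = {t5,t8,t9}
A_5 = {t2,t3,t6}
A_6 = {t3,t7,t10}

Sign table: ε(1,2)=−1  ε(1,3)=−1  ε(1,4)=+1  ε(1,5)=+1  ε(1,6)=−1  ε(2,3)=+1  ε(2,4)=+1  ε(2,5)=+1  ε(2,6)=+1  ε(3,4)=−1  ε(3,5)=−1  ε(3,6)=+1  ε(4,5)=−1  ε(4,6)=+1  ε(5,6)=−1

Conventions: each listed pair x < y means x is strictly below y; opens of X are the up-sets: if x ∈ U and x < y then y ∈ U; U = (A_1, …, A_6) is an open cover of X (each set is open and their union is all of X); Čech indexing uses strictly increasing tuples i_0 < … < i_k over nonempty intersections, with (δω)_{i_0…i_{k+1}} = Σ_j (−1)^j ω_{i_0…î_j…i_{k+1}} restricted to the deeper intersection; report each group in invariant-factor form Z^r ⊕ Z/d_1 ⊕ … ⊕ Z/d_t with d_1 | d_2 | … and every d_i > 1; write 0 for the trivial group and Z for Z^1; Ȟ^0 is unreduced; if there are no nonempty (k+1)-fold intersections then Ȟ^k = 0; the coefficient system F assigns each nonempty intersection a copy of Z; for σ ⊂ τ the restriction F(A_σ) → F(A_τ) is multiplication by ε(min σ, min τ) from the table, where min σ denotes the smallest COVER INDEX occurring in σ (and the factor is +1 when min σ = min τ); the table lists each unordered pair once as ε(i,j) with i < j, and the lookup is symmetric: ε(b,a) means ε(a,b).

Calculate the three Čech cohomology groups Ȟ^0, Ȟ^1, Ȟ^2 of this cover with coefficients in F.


Ȟ^0 ≅ Z, Ȟ^1 ≅ Z^2, Ȟ^2 ≅ 0

nonempty overlaps:
  A12={t11} A14={t5,t8} A15={t6} A16={t7,t10} A23={t4} A34={t9} A56={t3}
C dims 6,7; δ0: rk 5, SNF 1^5
degree 0: 6−5−0 = 1 → Ȟ^0 ≅ Z
degree 1: 7−0−5 = 2 → Ȟ^1 ≅ Z^2
degree 2: 0−0−0 = 0 → Ȟ^2 ≅ 0


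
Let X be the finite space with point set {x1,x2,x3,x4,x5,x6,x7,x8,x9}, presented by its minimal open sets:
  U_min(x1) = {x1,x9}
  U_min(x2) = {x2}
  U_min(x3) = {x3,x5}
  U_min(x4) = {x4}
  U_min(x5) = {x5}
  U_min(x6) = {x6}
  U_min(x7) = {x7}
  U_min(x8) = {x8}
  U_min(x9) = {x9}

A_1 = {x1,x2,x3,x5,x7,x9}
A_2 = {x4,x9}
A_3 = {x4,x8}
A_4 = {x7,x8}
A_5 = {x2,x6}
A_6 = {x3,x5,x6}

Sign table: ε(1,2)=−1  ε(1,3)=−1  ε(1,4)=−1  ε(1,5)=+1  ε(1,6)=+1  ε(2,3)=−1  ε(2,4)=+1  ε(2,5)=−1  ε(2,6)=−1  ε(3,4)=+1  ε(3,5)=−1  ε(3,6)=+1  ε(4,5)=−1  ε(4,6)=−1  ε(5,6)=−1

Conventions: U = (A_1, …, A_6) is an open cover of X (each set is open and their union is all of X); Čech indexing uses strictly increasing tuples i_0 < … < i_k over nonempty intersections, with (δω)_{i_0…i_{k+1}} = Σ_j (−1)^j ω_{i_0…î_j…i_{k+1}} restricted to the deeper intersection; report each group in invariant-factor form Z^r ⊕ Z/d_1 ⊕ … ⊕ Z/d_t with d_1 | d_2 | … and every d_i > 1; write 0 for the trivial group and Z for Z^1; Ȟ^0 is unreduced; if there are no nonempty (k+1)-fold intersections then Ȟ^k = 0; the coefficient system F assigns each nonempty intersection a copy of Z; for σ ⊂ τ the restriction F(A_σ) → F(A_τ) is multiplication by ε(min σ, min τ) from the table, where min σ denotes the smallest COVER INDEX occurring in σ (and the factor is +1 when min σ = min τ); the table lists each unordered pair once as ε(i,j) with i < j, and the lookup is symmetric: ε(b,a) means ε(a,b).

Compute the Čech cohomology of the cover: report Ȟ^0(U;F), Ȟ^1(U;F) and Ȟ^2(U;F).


nonempty overlaps:
  A12={x9} A14={x7} A15={x2} A16={x3,x5} A23={x4} A34={x8} A56={x6}
C dims 6,7; δ0: rk 6, SNF 1^5·2
degree 0: 6−6−0 = 0 → Ȟ^0 ≅ 0
degree 1: 7−0−6 = 1 plus torsion [2] → Ȟ^1 ≅ Z ⊕ Z/2
degree 2: 0−0−0 = 0 → Ȟ^2 ≅ 0

Ȟ^0 ≅ 0, Ȟ^1 ≅ Z ⊕ Z/2, Ȟ^2 ≅ 0


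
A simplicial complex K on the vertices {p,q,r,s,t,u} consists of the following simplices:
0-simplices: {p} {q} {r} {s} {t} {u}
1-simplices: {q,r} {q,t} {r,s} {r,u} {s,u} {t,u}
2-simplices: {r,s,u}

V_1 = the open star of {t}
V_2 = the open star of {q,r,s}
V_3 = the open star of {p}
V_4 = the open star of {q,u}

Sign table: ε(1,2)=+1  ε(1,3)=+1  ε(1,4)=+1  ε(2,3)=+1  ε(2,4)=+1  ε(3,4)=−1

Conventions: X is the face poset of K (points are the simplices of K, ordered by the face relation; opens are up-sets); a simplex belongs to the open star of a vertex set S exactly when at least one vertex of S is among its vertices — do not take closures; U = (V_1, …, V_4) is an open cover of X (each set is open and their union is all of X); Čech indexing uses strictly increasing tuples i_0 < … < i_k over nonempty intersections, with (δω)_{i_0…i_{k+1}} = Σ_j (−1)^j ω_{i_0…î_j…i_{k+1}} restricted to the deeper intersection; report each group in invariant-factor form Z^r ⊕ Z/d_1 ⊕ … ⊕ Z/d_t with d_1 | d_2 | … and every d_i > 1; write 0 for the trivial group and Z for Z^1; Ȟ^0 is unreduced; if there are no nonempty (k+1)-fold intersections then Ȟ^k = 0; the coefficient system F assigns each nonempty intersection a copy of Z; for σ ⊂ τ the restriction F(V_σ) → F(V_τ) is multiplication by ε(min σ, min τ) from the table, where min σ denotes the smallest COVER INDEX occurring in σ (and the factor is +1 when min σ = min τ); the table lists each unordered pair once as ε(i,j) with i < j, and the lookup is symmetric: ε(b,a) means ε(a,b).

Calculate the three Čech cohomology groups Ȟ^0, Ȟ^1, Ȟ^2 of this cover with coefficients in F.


Ȟ^0 ≅ Z^2, Ȟ^1 ≅ 0 and Ȟ^2 ≅ 0

nerve simplices:
  V1={{t},{q,t},{t,u}} V2={{q},{r},{s},{q,r},{q,t},{r,s},{r,u},{s,u},{r,s,u}} V3={{p}} V4={{q},{u},{q,r},{q,t},{r,u},{s,u},{t,u},{r,s,u}}
  V12={{q,t}} V14={{q,t},{t,u}} V24={{q},{q,r},{q,t},{r,u},{s,u},{r,s,u}}
  V124={{q,t}}
C dims 4,3,1; δ0: rk 2, SNF 1^2; δ1: rk 1, SNF 1^1
degree 0: 4−2−0 = 2 → Ȟ^0 ≅ Z^2
degree 1: 3−1−2 = 0 → Ȟ^1 ≅ 0
degree 2: 1−0−1 = 0 → Ȟ^2 ≅ 0


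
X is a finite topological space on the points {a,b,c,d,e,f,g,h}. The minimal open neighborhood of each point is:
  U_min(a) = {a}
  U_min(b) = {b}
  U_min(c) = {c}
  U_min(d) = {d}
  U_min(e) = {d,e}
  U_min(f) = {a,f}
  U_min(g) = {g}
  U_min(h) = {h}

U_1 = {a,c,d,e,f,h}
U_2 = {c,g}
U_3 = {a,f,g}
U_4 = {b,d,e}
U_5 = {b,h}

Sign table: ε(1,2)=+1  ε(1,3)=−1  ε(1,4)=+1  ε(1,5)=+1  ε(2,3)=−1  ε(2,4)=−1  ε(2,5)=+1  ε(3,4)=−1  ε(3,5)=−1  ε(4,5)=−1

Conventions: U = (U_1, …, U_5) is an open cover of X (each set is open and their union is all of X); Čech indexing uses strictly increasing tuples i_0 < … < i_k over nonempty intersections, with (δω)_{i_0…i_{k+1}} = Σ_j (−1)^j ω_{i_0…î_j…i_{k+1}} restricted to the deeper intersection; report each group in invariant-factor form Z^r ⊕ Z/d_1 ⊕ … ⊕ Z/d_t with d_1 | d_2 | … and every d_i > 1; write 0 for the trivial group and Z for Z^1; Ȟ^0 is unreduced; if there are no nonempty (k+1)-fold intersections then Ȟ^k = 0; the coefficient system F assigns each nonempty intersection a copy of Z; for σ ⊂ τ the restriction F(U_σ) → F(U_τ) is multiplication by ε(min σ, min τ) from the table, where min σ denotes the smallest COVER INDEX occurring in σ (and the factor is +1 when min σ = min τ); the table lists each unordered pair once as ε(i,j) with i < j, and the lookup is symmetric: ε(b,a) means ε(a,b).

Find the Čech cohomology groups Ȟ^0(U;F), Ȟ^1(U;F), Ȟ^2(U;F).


nerve simplices:
  U12={c} U13={a,f} U14={d,e} U15={h} U23={g} U45={b}
C dims 5,6; δ0: rk 5, SNF 1^4·2
degree 0: 5−5−0 = 0 → Ȟ^0 ≅ 0
degree 1: 6−0−5 = 1 plus torsion [2] → Ȟ^1 ≅ Z ⊕ Z/2
degree 2: 0−0−0 = 0 → Ȟ^2 ≅ 0

Ȟ^0(U;F) ≅ 0, Ȟ^1(U;F) ≅ Z ⊕ Z/2, Ȟ^2(U;F) ≅ 0


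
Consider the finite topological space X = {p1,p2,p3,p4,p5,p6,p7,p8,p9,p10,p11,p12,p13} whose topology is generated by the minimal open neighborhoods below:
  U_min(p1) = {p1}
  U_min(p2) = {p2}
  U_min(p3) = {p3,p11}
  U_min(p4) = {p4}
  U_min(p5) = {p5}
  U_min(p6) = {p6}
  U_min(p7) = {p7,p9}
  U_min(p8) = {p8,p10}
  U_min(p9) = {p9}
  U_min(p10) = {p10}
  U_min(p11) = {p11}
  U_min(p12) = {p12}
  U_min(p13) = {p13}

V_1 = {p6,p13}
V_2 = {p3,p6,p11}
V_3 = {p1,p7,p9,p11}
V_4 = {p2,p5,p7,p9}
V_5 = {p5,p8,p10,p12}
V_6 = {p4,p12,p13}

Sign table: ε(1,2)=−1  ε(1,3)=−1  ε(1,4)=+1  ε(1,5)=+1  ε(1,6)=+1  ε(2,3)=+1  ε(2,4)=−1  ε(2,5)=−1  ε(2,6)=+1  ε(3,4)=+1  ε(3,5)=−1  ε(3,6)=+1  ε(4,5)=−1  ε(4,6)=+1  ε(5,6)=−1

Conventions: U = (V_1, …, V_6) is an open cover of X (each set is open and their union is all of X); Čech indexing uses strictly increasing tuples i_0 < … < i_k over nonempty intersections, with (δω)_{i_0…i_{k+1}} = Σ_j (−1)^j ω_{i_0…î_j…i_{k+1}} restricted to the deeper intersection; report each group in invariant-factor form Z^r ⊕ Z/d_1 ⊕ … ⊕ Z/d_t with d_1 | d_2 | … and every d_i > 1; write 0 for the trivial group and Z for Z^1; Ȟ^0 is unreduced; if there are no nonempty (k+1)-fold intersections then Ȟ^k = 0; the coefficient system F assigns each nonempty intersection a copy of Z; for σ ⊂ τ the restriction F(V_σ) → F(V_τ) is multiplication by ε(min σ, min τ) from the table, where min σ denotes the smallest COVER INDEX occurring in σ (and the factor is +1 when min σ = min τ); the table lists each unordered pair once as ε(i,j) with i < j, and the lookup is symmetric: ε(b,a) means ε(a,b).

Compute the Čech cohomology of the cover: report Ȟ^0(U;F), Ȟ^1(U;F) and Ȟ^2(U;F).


nonempty overlaps:
  V12={p6} V16={p13} V23={p11} V34={p7,p9} V45={p5} V56={p12}
C dims 6,6; δ0: rk 6, SNF 1^5·2
degree 0: 6−6−0 = 0 → Ȟ^0 ≅ 0
degree 1: 6−0−6 = 0 plus torsion [2] → Ȟ^1 ≅ Z/2
degree 2: 0−0−0 = 0 → Ȟ^2 ≅ 0

Ȟ^0 ≅ 0, Ȟ^1 ≅ Z/2 and Ȟ^2 ≅ 0


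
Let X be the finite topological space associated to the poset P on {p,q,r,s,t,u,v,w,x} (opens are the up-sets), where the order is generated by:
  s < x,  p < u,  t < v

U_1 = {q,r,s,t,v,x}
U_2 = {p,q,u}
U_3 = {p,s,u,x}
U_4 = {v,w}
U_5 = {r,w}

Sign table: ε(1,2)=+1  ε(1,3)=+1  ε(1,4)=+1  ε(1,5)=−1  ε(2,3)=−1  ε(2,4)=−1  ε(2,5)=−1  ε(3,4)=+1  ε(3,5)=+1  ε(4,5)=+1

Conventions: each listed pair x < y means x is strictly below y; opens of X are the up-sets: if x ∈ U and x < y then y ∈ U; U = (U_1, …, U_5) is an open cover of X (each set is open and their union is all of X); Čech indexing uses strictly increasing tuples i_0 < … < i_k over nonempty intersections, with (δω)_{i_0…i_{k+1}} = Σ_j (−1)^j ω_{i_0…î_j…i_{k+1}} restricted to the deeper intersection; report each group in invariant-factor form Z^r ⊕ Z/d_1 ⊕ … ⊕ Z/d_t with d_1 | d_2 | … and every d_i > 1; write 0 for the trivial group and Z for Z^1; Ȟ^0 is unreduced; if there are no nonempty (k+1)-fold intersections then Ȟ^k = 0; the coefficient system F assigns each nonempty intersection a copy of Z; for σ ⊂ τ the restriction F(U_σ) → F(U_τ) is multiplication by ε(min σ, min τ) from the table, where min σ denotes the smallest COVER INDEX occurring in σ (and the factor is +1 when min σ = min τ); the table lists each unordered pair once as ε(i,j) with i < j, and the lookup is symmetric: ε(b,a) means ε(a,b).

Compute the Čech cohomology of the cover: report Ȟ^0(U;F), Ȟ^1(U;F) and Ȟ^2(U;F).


Ȟ^0 ≅ 0,  Ȟ^1 ≅ Z ⊕ Z/2,  Ȟ^2 ≅ 0

nerve simplices:
  U12={q} U13={s,x} U14={v} U15={r} U23={p,u} U45={w}
C dims 5,6; δ0: rk 5, SNF 1^4·2
degree 0: 5−5−0 = 0 → Ȟ^0 ≅ 0
degree 1: 6−0−5 = 1 plus torsion [2] → Ȟ^1 ≅ Z ⊕ Z/2
degree 2: 0−0−0 = 0 → Ȟ^2 ≅ 0


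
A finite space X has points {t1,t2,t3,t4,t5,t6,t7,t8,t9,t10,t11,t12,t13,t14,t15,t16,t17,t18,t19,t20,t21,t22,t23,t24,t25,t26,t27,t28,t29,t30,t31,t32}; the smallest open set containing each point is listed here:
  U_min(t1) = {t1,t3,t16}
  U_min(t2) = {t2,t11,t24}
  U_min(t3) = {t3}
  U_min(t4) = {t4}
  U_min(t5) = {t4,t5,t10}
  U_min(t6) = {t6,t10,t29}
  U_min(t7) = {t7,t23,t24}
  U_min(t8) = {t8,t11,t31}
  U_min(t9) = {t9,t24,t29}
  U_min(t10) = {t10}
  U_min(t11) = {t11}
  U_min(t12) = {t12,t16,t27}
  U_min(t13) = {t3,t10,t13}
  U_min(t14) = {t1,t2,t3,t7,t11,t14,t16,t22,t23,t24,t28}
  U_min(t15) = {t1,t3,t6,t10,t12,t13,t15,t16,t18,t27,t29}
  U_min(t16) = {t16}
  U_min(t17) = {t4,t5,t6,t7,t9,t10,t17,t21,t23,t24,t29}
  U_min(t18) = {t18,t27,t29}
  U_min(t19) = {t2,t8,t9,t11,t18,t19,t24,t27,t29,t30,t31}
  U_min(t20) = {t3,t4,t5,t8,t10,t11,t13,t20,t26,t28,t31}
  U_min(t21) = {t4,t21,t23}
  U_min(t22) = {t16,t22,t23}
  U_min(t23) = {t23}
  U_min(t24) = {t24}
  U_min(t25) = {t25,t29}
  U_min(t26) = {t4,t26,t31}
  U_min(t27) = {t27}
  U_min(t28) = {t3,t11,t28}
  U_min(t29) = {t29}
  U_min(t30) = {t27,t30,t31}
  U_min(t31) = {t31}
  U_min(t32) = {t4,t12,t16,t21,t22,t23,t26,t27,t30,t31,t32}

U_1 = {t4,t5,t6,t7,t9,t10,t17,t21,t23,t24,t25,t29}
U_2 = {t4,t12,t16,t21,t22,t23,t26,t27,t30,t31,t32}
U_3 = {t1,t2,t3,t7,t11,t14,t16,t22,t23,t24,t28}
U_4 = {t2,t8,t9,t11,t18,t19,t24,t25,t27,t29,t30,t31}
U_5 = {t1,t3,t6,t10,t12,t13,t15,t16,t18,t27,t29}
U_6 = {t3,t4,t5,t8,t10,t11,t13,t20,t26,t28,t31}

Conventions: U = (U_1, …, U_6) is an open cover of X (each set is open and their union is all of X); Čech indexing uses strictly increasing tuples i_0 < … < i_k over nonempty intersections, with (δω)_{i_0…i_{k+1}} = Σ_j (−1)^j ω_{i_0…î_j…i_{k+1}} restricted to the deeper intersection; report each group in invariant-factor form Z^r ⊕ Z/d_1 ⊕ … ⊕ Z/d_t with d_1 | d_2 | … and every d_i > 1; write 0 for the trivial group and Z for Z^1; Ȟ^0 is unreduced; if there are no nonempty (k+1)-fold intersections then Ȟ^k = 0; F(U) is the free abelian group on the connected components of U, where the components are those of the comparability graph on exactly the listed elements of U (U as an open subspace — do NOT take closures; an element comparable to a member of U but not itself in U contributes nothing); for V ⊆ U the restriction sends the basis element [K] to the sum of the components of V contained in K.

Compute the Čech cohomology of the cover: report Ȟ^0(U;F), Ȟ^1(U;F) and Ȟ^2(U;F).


nerve of the cover:
  U12={t4,t21,t23} U13={t7,t23,t24} U14={t9,t24,t25,t29} U15={t6,t10,t29} U16={t4,t5,t10} U23={t16,t22,t23} U24={t27,t30,t31} U25={t12,t16,t27} U26={t4,t26,t31} U34={t2,t11,t24} U35={t1,t3,t16} U36={t3,t11,t28} U45={t18,t27,t29} U46={t8,t11,t31} U56={t3,t10,t13}
  U123={t23} U126={t4} U134={t24} U145={t29} U156={t10} U235={t16} U245={t27} U246={t31} U346={t11} U356={t3}
components per intersection:
  U1: {t4,t5,t6,t7,t9,t10,t17,t21,t23,t24,t25,t29}
  U2: {t4,t12,t16,t21,t22,t23,t26,t27,t30,t31,t32}
  U3: {t1,t2,t3,t7,t11,t14,t16,t22,t23,t24,t28}
  U4: {t2,t8,t9,t11,t18,t19,t24,t25,t27,t29,t30,t31}
  U5: {t1,t3,t6,t10,t12,t13,t15,t16,t18,t27,t29}
  U6: {t3,t4,t5,t8,t10,t11,t13,t20,t26,t28,t31}
  U12: {t4,t21,t23}
  U13: {t7,t23,t24}
  U14: {t9,t24,t25,t29}
  U15: {t6,t10,t29}
  U16: {t4,t5,t10}
  U23: {t16,t22,t23}
  U24: {t27,t30,t31}
  U25: {t12,t16,t27}
  U26: {t4,t26,t31}
  U34: {t2,t11,t24}
  U35: {t1,t3,t16}
  U36: {t3,t11,t28}
  U45: {t18,t27,t29}
  U46: {t8,t11,t31}
  U56: {t3,t10,t13}
  U123: {t23}
  U126: {t4}
  U134: {t24}
  U145: {t29}
  U156: {t10}
  U235: {t16}
  U245: {t27}
  U246: {t31}
  U346: {t11}
  U356: {t3}
C dims 6,15,10; δ0: rk 5, SNF 1^5; δ1: rk 10, SNF 1^9·2
Ȟ^0 = (6 − 5) − 0 = 1, so Ȟ^0 ≅ Z
Ȟ^1 = (15 − 10) − 5 = 0, so Ȟ^1 ≅ 0
Ȟ^2 = (10 − 0) − 10 = 0 plus torsion [2], so Ȟ^2 ≅ Z/2

Ȟ^0 = Z, Ȟ^1 = 0, Ȟ^2 = Z/2


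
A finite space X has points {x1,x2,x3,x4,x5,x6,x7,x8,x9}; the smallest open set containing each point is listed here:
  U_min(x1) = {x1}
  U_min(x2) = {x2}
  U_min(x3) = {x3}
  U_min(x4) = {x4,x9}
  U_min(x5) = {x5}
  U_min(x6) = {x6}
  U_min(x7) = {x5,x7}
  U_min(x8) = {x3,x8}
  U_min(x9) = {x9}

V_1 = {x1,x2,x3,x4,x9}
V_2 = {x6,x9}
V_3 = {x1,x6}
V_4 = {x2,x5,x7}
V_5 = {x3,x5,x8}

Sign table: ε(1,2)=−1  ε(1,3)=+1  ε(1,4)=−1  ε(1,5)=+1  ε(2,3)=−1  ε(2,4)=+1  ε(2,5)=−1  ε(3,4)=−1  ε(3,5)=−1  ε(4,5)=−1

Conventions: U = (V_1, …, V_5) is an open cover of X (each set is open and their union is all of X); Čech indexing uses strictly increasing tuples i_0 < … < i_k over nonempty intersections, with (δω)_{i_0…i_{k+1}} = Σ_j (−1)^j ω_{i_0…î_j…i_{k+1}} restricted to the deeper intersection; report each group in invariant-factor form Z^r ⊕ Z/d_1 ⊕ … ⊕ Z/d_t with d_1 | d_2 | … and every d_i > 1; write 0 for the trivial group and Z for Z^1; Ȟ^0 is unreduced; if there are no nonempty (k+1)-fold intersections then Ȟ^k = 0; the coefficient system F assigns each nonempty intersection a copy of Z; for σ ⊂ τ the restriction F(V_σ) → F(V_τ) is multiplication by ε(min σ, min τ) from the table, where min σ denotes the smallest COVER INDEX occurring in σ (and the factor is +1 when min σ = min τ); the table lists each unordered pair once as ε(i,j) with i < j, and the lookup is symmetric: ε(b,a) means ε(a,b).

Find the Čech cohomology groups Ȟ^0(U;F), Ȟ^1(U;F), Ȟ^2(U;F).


Ȟ^0 ≅ Z, Ȟ^1 ≅ Z^2 and Ȟ^2 ≅ 0

cover nerve:
  V12={x9} V13={x1} V14={x2} V15={x3} V23={x6} V45={x5}
C dims 5,6; δ0: rk 4, SNF 1^4
Ȟ^0: (5−4)−0=1 ⇒ Z
Ȟ^1: (6−0)−4=2 ⇒ Z^2
Ȟ^2: (0−0)−0=0 ⇒ 0


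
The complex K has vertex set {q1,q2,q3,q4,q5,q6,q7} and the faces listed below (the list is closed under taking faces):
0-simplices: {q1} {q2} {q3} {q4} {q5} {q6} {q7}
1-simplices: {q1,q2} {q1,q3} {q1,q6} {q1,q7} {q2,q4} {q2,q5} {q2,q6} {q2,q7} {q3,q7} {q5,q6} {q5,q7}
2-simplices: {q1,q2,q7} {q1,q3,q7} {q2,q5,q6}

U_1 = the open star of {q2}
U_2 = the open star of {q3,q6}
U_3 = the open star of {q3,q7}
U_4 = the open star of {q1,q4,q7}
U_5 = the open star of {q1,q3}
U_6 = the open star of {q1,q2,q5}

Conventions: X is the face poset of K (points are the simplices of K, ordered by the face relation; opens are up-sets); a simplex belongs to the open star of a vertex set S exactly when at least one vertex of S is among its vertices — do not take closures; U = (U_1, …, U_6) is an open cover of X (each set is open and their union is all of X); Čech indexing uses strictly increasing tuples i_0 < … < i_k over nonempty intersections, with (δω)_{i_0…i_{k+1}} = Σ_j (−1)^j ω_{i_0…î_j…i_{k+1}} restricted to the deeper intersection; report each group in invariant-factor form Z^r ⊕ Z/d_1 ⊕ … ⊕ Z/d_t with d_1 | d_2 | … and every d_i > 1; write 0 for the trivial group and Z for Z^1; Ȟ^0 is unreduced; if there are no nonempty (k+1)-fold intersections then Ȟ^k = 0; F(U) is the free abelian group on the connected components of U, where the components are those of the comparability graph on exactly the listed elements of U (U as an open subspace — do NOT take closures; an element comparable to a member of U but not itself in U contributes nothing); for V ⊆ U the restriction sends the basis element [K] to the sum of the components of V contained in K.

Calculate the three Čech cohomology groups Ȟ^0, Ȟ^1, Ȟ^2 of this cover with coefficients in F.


nonempty intersections:
  U1={{q2},{q1,q2},{q2,q4},{q2,q5},{q2,q6},{q2,q7},{q1,q2,q7},{q2,q5,q6}} U2={{q3},{q6},{q1,q3},{q1,q6},{q2,q6},{q3,q7},{q5,q6},{q1,q3,q7},{q2,q5,q6}} U3={{q3},{q7},{q1,q3},{q1,q7},{q2,q7},{q3,q7},{q5,q7},{q1,q2,q7},{q1,q3,q7}} U4={{q1},{q4},{q7},{q1,q2},{q1,q3},{q1,q6},{q1,q7},{q2,q4},{q2,q7},{q3,q7},{q5,q7},{q1,q2,q7},{q1,q3,q7}} U5={{q1},{q3},{q1,q2},{q1,q3},{q1,q6},{q1,q7},{q3,q7},{q1,q2,q7},{q1,q3,q7}} U6={{q1},{q2},{q5},{q1,q2},{q1,q3},{q1,q6},{q1,q7},{q2,q4},{q2,q5},{q2,q6},{q2,q7},{q5,q6},{q5,q7},{q1,q2,q7},{q1,q3,q7},{q2,q5,q6}}
  U12={{q2,q6},{q2,q5,q6}} U13={{q2,q7},{q1,q2,q7}} U14={{q1,q2},{q2,q4},{q2,q7},{q1,q2,q7}} U15={{q1,q2},{q1,q2,q7}} U16={{q2},{q1,q2},{q2,q4},{q2,q5},{q2,q6},{q2,q7},{q1,q2,q7},{q2,q5,q6}} U23={{q3},{q1,q3},{q3,q7},{q1,q3,q7}} U24={{q1,q3},{q1,q6},{q3,q7},{q1,q3,q7}} U25={{q3},{q1,q3},{q1,q6},{q3,q7},{q1,q3,q7}} U26={{q1,q3},{q1,q6},{q2,q6},{q5,q6},{q1,q3,q7},{q2,q5,q6}} U34={{q7},{q1,q3},{q1,q7},{q2,q7},{q3,q7},{q5,q7},{q1,q2,q7},{q1,q3,q7}} U35={{q3},{q1,q3},{q1,q7},{q3,q7},{q1,q2,q7},{q1,q3,q7}} U36={{q1,q3},{q1,q7},{q2,q7},{q5,q7},{q1,q2,q7},{q1,q3,q7}} U45={{q1},{q1,q2},{q1,q3},{q1,q6},{q1,q7},{q3,q7},{q1,q2,q7},{q1,q3,q7}} U46={{q1},{q1,q2},{q1,q3},{q1,q6},{q1,q7},{q2,q4},{q2,q7},{q5,q7},{q1,q2,q7},{q1,q3,q7}} U56={{q1},{q1,q2},{q1,q3},{q1,q6},{q1,q7},{q1,q2,q7},{q1,q3,q7}}
  U126={{q2,q6},{q2,q5,q6}} U134={{q2,q7},{q1,q2,q7}} U135={{q1,q2,q7}} U136={{q2,q7},{q1,q2,q7}} U145={{q1,q2},{q1,q2,q7}} U146={{q1,q2},{q2,q4},{q2,q7},{q1,q2,q7}} U156={{q1,q2},{q1,q2,q7}} U234={{q1,q3},{q3,q7},{q1,q3,q7}} U235={{q3},{q1,q3},{q3,q7},{q1,q3,q7}} U236={{q1,q3},{q1,q3,q7}} U245={{q1,q3},{q1,q6},{q3,q7},{q1,q3,q7}} U246={{q1,q3},{q1,q6},{q1,q3,q7}} U256={{q1,q3},{q1,q6},{q1,q3,q7}} U345={{q1,q3},{q1,q7},{q3,q7},{q1,q2,q7},{q1,q3,q7}} U346={{q1,q3},{q1,q7},{q2,q7},{q5,q7},{q1,q2,q7},{q1,q3,q7}} U356={{q1,q3},{q1,q7},{q1,q2,q7},{q1,q3,q7}} U456={{q1},{q1,q2},{q1,q3},{q1,q6},{q1,q7},{q1,q2,q7},{q1,q3,q7}}
  U1345={{q1,q2,q7}} U1346={{q2,q7},{q1,q2,q7}} U1356={{q1,q2,q7}} U1456={{q1,q2},{q1,q2,q7}} U2345={{q1,q3},{q3,q7},{q1,q3,q7}} U2346={{q1,q3},{q1,q3,q7}} U2356={{q1,q3},{q1,q3,q7}} U2456={{q1,q3},{q1,q6},{q1,q3,q7}} U3456={{q1,q3},{q1,q7},{q1,q2,q7},{q1,q3,q7}}
  U13456={{q1,q2,q7}} U23456={{q1,q3},{q1,q3,q7}}
components per intersection:
  U1: {{q2},{q1,q2},{q2,q4},{q2,q5},{q2,q6},{q2,q7},{q1,q2,q7},{q2,q5,q6}}
  U2: {{q3},{q1,q3},{q3,q7},{q1,q3,q7}} {{q6},{q1,q6},{q2,q6},{q5,q6},{q2,q5,q6}}
  U3: {{q3},{q7},{q1,q3},{q1,q7},{q2,q7},{q3,q7},{q5,q7},{q1,q2,q7},{q1,q3,q7}}
  U4: {{q1},{q7},{q1,q2},{q1,q3},{q1,q6},{q1,q7},{q2,q7},{q3,q7},{q5,q7},{q1,q2,q7},{q1,q3,q7}} {{q4},{q2,q4}}
  U5: {{q1},{q3},{q1,q2},{q1,q3},{q1,q6},{q1,q7},{q3,q7},{q1,q2,q7},{q1,q3,q7}}
  U6: {{q1},{q2},{q5},{q1,q2},{q1,q3},{q1,q6},{q1,q7},{q2,q4},{q2,q5},{q2,q6},{q2,q7},{q5,q6},{q5,q7},{q1,q2,q7},{q1,q3,q7},{q2,q5,q6}}
  U12: {{q2,q6},{q2,q5,q6}}
  U13: {{q2,q7},{q1,q2,q7}}
  U14: {{q1,q2},{q2,q7},{q1,q2,q7}} {{q2,q4}}
  U15: {{q1,q2},{q1,q2,q7}}
  U16: {{q2},{q1,q2},{q2,q4},{q2,q5},{q2,q6},{q2,q7},{q1,q2,q7},{q2,q5,q6}}
  U23: {{q3},{q1,q3},{q3,q7},{q1,q3,q7}}
  U24: {{q1,q3},{q3,q7},{q1,q3,q7}} {{q1,q6}}
  U25: {{q3},{q1,q3},{q3,q7},{q1,q3,q7}} {{q1,q6}}
  U26: {{q1,q3},{q1,q3,q7}} {{q1,q6}} {{q2,q6},{q5,q6},{q2,q5,q6}}
  U34: {{q7},{q1,q3},{q1,q7},{q2,q7},{q3,q7},{q5,q7},{q1,q2,q7},{q1,q3,q7}}
  U35: {{q3},{q1,q3},{q1,q7},{q3,q7},{q1,q2,q7},{q1,q3,q7}}
  U36: {{q1,q3},{q1,q7},{q2,q7},{q1,q2,q7},{q1,q3,q7}} {{q5,q7}}
  U45: {{q1},{q1,q2},{q1,q3},{q1,q6},{q1,q7},{q3,q7},{q1,q2,q7},{q1,q3,q7}}
  U46: {{q1},{q1,q2},{q1,q3},{q1,q6},{q1,q7},{q2,q7},{q1,q2,q7},{q1,q3,q7}} {{q2,q4}} {{q5,q7}}
  U56: {{q1},{q1,q2},{q1,q3},{q1,q6},{q1,q7},{q1,q2,q7},{q1,q3,q7}}
  U126: {{q2,q6},{q2,q5,q6}}
  U134: {{q2,q7},{q1,q2,q7}}
  U135: {{q1,q2,q7}}
  U136: {{q2,q7},{q1,q2,q7}}
  U145: {{q1,q2},{q1,q2,q7}}
  U146: {{q1,q2},{q2,q7},{q1,q2,q7}} {{q2,q4}}
  U156: {{q1,q2},{q1,q2,q7}}
  U234: {{q1,q3},{q3,q7},{q1,q3,q7}}
  U235: {{q3},{q1,q3},{q3,q7},{q1,q3,q7}}
  U236: {{q1,q3},{q1,q3,q7}}
  U245: {{q1,q3},{q3,q7},{q1,q3,q7}} {{q1,q6}}
  U246: {{q1,q3},{q1,q3,q7}} {{q1,q6}}
  U256: {{q1,q3},{q1,q3,q7}} {{q1,q6}}
  U345: {{q1,q3},{q1,q7},{q3,q7},{q1,q2,q7},{q1,q3,q7}}
  U346: {{q1,q3},{q1,q7},{q2,q7},{q1,q2,q7},{q1,q3,q7}} {{q5,q7}}
  U356: {{q1,q3},{q1,q7},{q1,q2,q7},{q1,q3,q7}}
  U456: {{q1},{q1,q2},{q1,q3},{q1,q6},{q1,q7},{q1,q2,q7},{q1,q3,q7}}
  U1345: {{q1,q2,q7}}
  U1346: {{q2,q7},{q1,q2,q7}}
  U1356: {{q1,q2,q7}}
  U1456: {{q1,q2},{q1,q2,q7}}
  U2345: {{q1,q3},{q3,q7},{q1,q3,q7}}
  U2346: {{q1,q3},{q1,q3,q7}}
  U2356: {{q1,q3},{q1,q3,q7}}
  U2456: {{q1,q3},{q1,q3,q7}} {{q1,q6}}
  U3456: {{q1,q3},{q1,q7},{q1,q2,q7},{q1,q3,q7}}
  U13456: {{q1,q2,q7}}
  U23456: {{q1,q3},{q1,q3,q7}}
C dims 8,23,22,10; δ0: rk 7, SNF 1^7; δ1: rk 14, SNF 1^14; δ2: rk 8, SNF 1^8
Ȟ^0: (8−7)−0=1 ⇒ Z
Ȟ^1: (23−14)−7=2 ⇒ Z^2
Ȟ^2: (22−8)−14=0 ⇒ 0

Ȟ^0 ≅ Z, Ȟ^1 ≅ Z^2, Ȟ^2 ≅ 0


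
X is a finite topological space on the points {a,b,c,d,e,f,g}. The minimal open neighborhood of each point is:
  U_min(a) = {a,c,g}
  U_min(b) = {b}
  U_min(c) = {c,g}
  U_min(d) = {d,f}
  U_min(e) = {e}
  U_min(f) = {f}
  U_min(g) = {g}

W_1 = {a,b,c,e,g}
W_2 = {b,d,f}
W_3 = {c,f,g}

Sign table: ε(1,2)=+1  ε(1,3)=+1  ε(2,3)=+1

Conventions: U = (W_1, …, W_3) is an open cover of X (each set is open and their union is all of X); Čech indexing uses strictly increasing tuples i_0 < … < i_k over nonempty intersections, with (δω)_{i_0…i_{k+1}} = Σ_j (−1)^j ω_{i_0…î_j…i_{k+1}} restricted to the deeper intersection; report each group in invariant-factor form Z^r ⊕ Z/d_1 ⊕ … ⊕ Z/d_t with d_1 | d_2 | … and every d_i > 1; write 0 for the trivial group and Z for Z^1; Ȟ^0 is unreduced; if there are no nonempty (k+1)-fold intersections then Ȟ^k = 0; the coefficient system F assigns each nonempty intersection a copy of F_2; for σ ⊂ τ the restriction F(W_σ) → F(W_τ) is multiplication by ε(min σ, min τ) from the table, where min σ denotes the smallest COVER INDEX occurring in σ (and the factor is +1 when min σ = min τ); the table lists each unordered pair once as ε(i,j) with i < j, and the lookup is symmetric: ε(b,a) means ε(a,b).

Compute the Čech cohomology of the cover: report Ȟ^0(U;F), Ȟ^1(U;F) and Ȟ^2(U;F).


cover nerve:
  W12={b} W13={c,g} W23={f}
C dims 3,3; δ0: rk_F2 2
Ȟ^0: (3−2)−0=1 ⇒ Z/2
Ȟ^1: (3−0)−2=1 ⇒ Z/2
Ȟ^2: (0−0)−0=0 ⇒ 0

Ȟ^0 = Z/2, Ȟ^1 = Z/2 and Ȟ^2 = 0


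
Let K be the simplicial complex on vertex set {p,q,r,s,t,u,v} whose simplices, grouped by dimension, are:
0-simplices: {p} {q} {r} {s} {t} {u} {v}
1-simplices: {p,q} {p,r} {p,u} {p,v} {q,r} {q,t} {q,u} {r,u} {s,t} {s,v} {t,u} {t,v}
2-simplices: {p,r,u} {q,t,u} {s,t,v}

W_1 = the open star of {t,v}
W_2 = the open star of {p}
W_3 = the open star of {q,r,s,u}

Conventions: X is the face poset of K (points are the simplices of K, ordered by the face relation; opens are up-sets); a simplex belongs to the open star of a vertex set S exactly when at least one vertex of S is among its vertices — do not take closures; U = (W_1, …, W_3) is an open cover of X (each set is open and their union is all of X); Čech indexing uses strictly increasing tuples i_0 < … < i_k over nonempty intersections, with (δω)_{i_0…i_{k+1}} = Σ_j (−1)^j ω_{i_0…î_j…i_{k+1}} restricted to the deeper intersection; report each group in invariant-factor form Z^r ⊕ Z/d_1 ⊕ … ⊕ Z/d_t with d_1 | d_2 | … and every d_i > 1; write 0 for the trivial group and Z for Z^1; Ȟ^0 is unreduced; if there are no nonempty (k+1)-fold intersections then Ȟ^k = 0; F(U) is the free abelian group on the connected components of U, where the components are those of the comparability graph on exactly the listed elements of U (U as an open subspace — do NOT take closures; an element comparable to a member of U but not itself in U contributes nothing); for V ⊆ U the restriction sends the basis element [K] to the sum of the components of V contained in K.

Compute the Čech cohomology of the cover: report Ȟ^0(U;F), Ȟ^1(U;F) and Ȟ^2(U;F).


Ȟ^0 ≅ Z; Ȟ^1 ≅ Z^2; Ȟ^2 ≅ 0

nerve simplices:
  W1={{t},{v},{p,v},{q,t},{s,t},{s,v},{t,u},{t,v},{q,t,u},{s,t,v}} W2={{p},{p,q},{p,r},{p,u},{p,v},{p,r,u}} W3={{q},{r},{s},{u},{p,q},{p,r},{p,u},{q,r},{q,t},{q,u},{r,u},{s,t},{s,v},{t,u},{p,r,u},{q,t,u},{s,t,v}}
  W12={{p,v}} W13={{q,t},{s,t},{s,v},{t,u},{q,t,u},{s,t,v}} W23={{p,q},{p,r},{p,u},{p,r,u}}
components per intersection:
  W1: {{t},{v},{p,v},{q,t},{s,t},{s,v},{t,u},{t,v},{q,t,u},{s,t,v}}
  W2: {{p},{p,q},{p,r},{p,u},{p,v},{p,r,u}}
  W3: {{q},{r},{u},{p,q},{p,r},{p,u},{q,r},{q,t},{q,u},{r,u},{t,u},{p,r,u},{q,t,u}} {{s},{s,t},{s,v},{s,t,v}}
  W12: {{p,v}}
  W13: {{q,t},{t,u},{q,t,u}} {{s,t},{s,v},{s,t,v}}
  W23: {{p,q}} {{p,r},{p,u},{p,r,u}}
C dims 4,5; δ0: rk 3, SNF 1^3
degree 0: 4−3−0 = 1 → Ȟ^0 ≅ Z
degree 1: 5−0−3 = 2 → Ȟ^1 ≅ Z^2
degree 2: 0−0−0 = 0 → Ȟ^2 ≅ 0
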